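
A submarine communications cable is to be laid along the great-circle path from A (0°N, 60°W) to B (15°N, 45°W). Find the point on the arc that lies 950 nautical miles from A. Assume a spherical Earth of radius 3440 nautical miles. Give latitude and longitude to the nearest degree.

≈ (11°N, 49°W)

From cos δ = sin φ₁ sin φ₂ + cos φ₁ cos φ₂ cos Δλ, the central angle is δ ≈ 0.368 rad (21.1°). The total great-circle distance is δ·R ≈ 0.368 × 3440 ≈ 1266 nmi, so the target fraction is f = 950/1266 ≈ 0.750.
Interpolate at f ≈ 0.750 with slerp weights a = sin((1−f)δ)/sin δ ≈ 0.255, b = sin(fδ)/sin δ ≈ 0.758.
p = a·p₁ + b·p₂ ≈ (0.645, -0.738, 0.196); φ = arcsin(p_z) ≈ 11.31°, λ = atan2(p_y, p_x) ≈ -48.86°.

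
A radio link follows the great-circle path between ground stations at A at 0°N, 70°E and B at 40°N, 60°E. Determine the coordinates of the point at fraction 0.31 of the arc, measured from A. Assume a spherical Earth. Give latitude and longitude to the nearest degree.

≈ 12°N, 67°E

Convert each endpoint to a unit vector on the sphere (x = cos φ cos λ, y = cos φ sin λ, z = sin φ).
The central angle between the endpoints is δ = arccos(p₁·p₂) ≈ 0.716 rad (41.0°).
Interpolate at f = 0.31 with slerp weights a = sin((1−f)δ)/sin δ ≈ 0.722, b = sin(fδ)/sin δ ≈ 0.335.
p = a·p₁ + b·p₂ ≈ (0.376, 0.901, 0.216); φ = arcsin(p_z) ≈ 12.45°, λ = atan2(p_y, p_x) ≈ 67.38°.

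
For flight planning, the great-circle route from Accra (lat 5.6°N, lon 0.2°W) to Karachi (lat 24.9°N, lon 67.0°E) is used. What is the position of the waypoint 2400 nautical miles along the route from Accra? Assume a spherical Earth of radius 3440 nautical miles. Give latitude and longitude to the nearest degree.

The haversine formula gives a central angle δ ≈ 1.169 rad (67.0°) between the endpoints. The total great-circle distance is δ·R ≈ 1.169 × 3440 ≈ 4022 nmi, so the target fraction is f = 2400/4022 ≈ 0.597.
Interpolate at f ≈ 0.597 with slerp weights a = sin((1−f)δ)/sin δ ≈ 0.493, b = sin(fδ)/sin δ ≈ 0.698.
p = a·p₁ + b·p₂ ≈ (0.739, 0.581, 0.342); φ = arcsin(p_z) ≈ 20.00°, λ = atan2(p_y, p_x) ≈ 38.20°.

≈ lat 20°N, lon 38°E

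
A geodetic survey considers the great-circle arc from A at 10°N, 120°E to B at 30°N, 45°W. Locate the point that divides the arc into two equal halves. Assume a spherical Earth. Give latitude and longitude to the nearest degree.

The haversine formula gives a central angle δ ≈ 2.399 rad (137.5°) between the endpoints.
Interpolate at f = 1/2 with slerp weights a = sin((1−f)δ)/sin δ ≈ 1.379, b = sin(fδ)/sin δ ≈ 1.379.
p = a·p₁ + b·p₂ ≈ (0.165, 0.332, 0.929); φ = arcsin(p_z) ≈ 68.25°, λ = atan2(p_y, p_x) ≈ 63.49°.

≈ 68°N, 63°E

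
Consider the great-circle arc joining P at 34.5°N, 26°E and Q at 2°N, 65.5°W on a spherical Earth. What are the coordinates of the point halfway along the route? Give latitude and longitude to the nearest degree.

Convert each endpoint to a unit vector on the sphere (x = cos φ cos λ, y = cos φ sin λ, z = sin φ).
The central angle between the endpoints is δ = arccos(p₁·p₂) ≈ 1.573 rad (90.1°).
Interpolate at f = 1/2 with slerp weights a = sin((1−f)δ)/sin δ ≈ 0.708, b = sin(fδ)/sin δ ≈ 0.708.
p = a·p₁ + b·p₂ ≈ (0.818, -0.388, 0.426); φ = arcsin(p_z) ≈ 25.19°, λ = atan2(p_y, p_x) ≈ -25.38°.

≈ 25°N, 25°W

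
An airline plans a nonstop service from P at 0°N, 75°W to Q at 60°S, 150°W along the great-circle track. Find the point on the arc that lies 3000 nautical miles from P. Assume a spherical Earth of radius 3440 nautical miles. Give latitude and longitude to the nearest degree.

Convert each endpoint to a unit vector on the sphere (x = cos φ cos λ, y = cos φ sin λ, z = sin φ).
The central angle between the endpoints is δ = arccos(p₁·p₂) ≈ 1.441 rad (82.6°). The total great-circle distance is δ·R ≈ 1.441 × 3440 ≈ 4957 nmi, so the target fraction is f = 3000/4957 ≈ 0.605.
Interpolate at f ≈ 0.605 with slerp weights a = sin((1−f)δ)/sin δ ≈ 0.543, b = sin(fδ)/sin δ ≈ 0.772.
p = a·p₁ + b·p₂ ≈ (-0.194, -0.718, -0.669); φ = arcsin(p_z) ≈ -41.97°, λ = atan2(p_y, p_x) ≈ -105.10°.

≈ 42°S, 105°W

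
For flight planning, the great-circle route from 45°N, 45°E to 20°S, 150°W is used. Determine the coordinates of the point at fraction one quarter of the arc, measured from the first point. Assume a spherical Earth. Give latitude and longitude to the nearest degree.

≈ 68°N, 105°E

Write both endpoints as unit vectors p₁, p₂ with components (cos φ cos λ, cos φ sin λ, sin φ).
The central angle between the endpoints is δ = arccos(p₁·p₂) ≈ 2.654 rad (152.1°).
Interpolate at f = 1/4 with slerp weights a = sin((1−f)δ)/sin δ ≈ 1.951, b = sin(fδ)/sin δ ≈ 1.316.
p = a·p₁ + b·p₂ ≈ (-0.096, 0.357, 0.929); φ = arcsin(p_z) ≈ 68.31°, λ = atan2(p_y, p_x) ≈ 104.98°.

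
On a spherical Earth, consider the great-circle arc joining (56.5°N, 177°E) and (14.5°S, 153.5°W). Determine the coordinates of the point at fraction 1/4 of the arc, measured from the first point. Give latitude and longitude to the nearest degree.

The haversine formula gives a central angle δ ≈ 1.312 rad (75.1°) between the endpoints.
Interpolate at f = 1/4 with slerp weights a = sin((1−f)δ)/sin δ ≈ 0.861, b = sin(fδ)/sin δ ≈ 0.333.
p = a·p₁ + b·p₂ ≈ (-0.763, -0.119, 0.635); φ = arcsin(p_z) ≈ 39.41°, λ = atan2(p_y, p_x) ≈ -171.14°.

≈ (39°N, 171°W)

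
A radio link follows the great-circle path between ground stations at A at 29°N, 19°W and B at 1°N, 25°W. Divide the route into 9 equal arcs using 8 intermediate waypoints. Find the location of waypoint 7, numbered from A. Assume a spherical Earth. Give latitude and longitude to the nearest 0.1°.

Write both endpoints as unit vectors p₁, p₂ with components (cos φ cos λ, cos φ sin λ, sin φ).
The central angle between the endpoints is δ = arccos(p₁·p₂) ≈ 0.499 rad (28.6°).
Interpolate at f = 7/9 with slerp weights a = sin((1−f)δ)/sin δ ≈ 0.231, b = sin(fδ)/sin δ ≈ 0.791.
p = a·p₁ + b·p₂ ≈ (0.908, -0.400, 0.126); φ = arcsin(p_z) ≈ 7.23°, λ = atan2(p_y, p_x) ≈ -23.78°.

≈ 7.2°N, 23.8°W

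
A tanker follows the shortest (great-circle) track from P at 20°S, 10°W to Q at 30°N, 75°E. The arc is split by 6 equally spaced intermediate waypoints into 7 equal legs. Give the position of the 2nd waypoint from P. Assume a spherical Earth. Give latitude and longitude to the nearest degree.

From cos δ = sin φ₁ sin φ₂ + cos φ₁ cos φ₂ cos Δλ, the central angle is δ ≈ 1.671 rad (95.7°).
Interpolate at f = 2/7 with slerp weights a = sin((1−f)δ)/sin δ ≈ 0.934, b = sin(fδ)/sin δ ≈ 0.462.
p = a·p₁ + b·p₂ ≈ (0.968, 0.234, -0.089); φ = arcsin(p_z) ≈ -5.09°, λ = atan2(p_y, p_x) ≈ 13.58°.

≈ 5°S, 14°E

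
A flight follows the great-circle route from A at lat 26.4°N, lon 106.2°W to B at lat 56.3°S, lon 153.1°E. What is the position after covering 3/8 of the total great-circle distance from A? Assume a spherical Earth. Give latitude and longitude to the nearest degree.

Write both endpoints as unit vectors p₁, p₂ with components (cos φ cos λ, cos φ sin λ, sin φ).
The central angle between the endpoints is δ = arccos(p₁·p₂) ≈ 2.051 rad (117.5°).
Interpolate at f = 3/8 with slerp weights a = sin((1−f)δ)/sin δ ≈ 1.081, b = sin(fδ)/sin δ ≈ 0.784.
p = a·p₁ + b·p₂ ≈ (-0.658, -0.733, -0.172); φ = arcsin(p_z) ≈ -9.90°, λ = atan2(p_y, p_x) ≈ -131.93°.

≈ lat 10°S, lon 132°W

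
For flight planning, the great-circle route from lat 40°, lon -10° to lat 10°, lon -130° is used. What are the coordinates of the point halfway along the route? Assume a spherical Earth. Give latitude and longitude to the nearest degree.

≈ lat 42°, lon -82°

Write both endpoints as unit vectors p₁, p₂ with components (cos φ cos λ, cos φ sin λ, sin φ).
The central angle between the endpoints is δ = arccos(p₁·p₂) ≈ 1.840 rad (105.4°).
Interpolate at f = 1/2 with slerp weights a = sin((1−f)δ)/sin δ ≈ 0.825, b = sin(fδ)/sin δ ≈ 0.825.
p = a·p₁ + b·p₂ ≈ (0.100, -0.732, 0.674); φ = arcsin(p_z) ≈ 42.35°, λ = atan2(p_y, p_x) ≈ -82.21°.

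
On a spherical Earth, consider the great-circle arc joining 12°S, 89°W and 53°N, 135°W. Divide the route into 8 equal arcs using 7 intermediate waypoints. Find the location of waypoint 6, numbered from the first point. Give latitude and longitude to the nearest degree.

Convert each endpoint to a unit vector on the sphere (x = cos φ cos λ, y = cos φ sin λ, z = sin φ).
The central angle between the endpoints is δ = arccos(p₁·p₂) ≈ 1.325 rad (75.9°).
Interpolate at f = 6/8 with slerp weights a = sin((1−f)δ)/sin δ ≈ 0.335, b = sin(fδ)/sin δ ≈ 0.864.
p = a·p₁ + b·p₂ ≈ (-0.362, -0.696, 0.620); φ = arcsin(p_z) ≈ 38.35°, λ = atan2(p_y, p_x) ≈ -117.49°.

≈ 38°N, 117°W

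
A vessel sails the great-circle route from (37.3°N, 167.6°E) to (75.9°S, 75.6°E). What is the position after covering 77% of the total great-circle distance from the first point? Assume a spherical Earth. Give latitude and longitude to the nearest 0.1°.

≈ (56.1°S, 135.1°E)

Write both endpoints as unit vectors p₁, p₂ with components (cos φ cos λ, cos φ sin λ, sin φ).
The central angle between the endpoints is δ = arccos(p₁·p₂) ≈ 2.207 rad (126.5°).
Interpolate at f = 0.77 with slerp weights a = sin((1−f)δ)/sin δ ≈ 0.605, b = sin(fδ)/sin δ ≈ 1.233.
p = a·p₁ + b·p₂ ≈ (-0.395, 0.394, -0.830); φ = arcsin(p_z) ≈ -56.07°, λ = atan2(p_y, p_x) ≈ 135.05°.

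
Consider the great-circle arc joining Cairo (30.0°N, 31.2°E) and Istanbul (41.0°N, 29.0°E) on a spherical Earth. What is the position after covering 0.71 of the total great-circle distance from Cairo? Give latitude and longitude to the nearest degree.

≈ 38°N, 30°E

Write both endpoints as unit vectors p₁, p₂ with components (cos φ cos λ, cos φ sin λ, sin φ).
The central angle between the endpoints is δ = arccos(p₁·p₂) ≈ 0.194 rad (11.1°).
Interpolate at f = 0.71 with slerp weights a = sin((1−f)δ)/sin δ ≈ 0.292, b = sin(fδ)/sin δ ≈ 0.712.
p = a·p₁ + b·p₂ ≈ (0.686, 0.391, 0.613); φ = arcsin(p_z) ≈ 37.81°, λ = atan2(p_y, p_x) ≈ 29.70°.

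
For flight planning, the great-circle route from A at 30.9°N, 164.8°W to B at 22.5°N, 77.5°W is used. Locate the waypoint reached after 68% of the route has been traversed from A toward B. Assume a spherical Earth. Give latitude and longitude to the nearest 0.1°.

The haversine formula gives a central angle δ ≈ 1.335 rad (76.5°) between the endpoints.
Interpolate at f = 0.68 with slerp weights a = sin((1−f)δ)/sin δ ≈ 0.426, b = sin(fδ)/sin δ ≈ 0.811.
p = a·p₁ + b·p₂ ≈ (-0.191, -0.827, 0.529); φ = arcsin(p_z) ≈ 31.94°, λ = atan2(p_y, p_x) ≈ -102.99°.

≈ 31.9°N, 103.0°W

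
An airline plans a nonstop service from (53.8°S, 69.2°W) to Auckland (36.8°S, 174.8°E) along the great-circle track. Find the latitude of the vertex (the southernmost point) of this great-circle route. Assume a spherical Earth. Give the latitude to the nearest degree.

≈ 64°S

The great circle lies in the plane with unit normal n̂ = (p₁ × p₂)/|p₁ × p₂|.
Here n̂_z ≈ -0.442; the vertex latitude is φ_max = arccos|n̂_z| ≈ 63.8°.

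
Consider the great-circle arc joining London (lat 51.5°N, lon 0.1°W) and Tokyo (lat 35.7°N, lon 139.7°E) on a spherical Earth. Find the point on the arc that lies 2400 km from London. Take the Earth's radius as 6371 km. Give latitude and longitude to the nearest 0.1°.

The haversine formula gives a central angle δ ≈ 1.500 rad (86.0°) between the endpoints. The total great-circle distance is δ·R ≈ 1.500 × 6371 ≈ 9558 km, so the target fraction is f = 2400/9558 ≈ 0.251.
Interpolate at f ≈ 0.251 with slerp weights a = sin((1−f)δ)/sin δ ≈ 0.904, b = sin(fδ)/sin δ ≈ 0.369.
p = a·p₁ + b·p₂ ≈ (0.334, 0.193, 0.923); φ = arcsin(p_z) ≈ 67.30°, λ = atan2(p_y, p_x) ≈ 29.97°.

≈ lat 67.3°N, lon 30.0°E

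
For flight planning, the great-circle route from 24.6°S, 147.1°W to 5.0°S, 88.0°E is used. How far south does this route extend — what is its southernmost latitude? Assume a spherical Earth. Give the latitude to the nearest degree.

The great circle lies in the plane with unit normal n̂ = (p₁ × p₂)/|p₁ × p₂|.
Here n̂_z ≈ -0.848; the vertex latitude is φ_max = arccos|n̂_z| ≈ 32.0°.
Check via Clairaut: cos φ_max = |cos φ₁| · sin C = cos(24.6°)·sin(111.2°) ≈ 0.848, again giving ≈ 32.0°.

≈ 32°S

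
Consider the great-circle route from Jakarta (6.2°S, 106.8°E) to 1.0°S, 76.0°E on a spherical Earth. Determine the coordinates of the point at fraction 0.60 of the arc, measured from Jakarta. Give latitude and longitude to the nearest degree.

≈ 3°S, 88°E

Convert each endpoint to a unit vector on the sphere (x = cos φ cos λ, y = cos φ sin λ, z = sin φ).
The central angle between the endpoints is δ = arccos(p₁·p₂) ≈ 0.544 rad (31.2°).
Interpolate at f = 0.60 with slerp weights a = sin((1−f)δ)/sin δ ≈ 0.417, b = sin(fδ)/sin δ ≈ 0.620.
p = a·p₁ + b·p₂ ≈ (0.030, 0.998, -0.056); φ = arcsin(p_z) ≈ -3.20°, λ = atan2(p_y, p_x) ≈ 88.28°.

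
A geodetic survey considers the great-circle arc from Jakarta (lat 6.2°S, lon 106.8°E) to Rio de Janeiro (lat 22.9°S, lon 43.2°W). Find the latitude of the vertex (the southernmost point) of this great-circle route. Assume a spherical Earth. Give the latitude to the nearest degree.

≈ 46°S

The great circle lies in the plane with unit normal n̂ = (p₁ × p₂)/|p₁ × p₂|.
Here n̂_z ≈ -0.694; the vertex latitude is φ_max = arccos|n̂_z| ≈ 46.1°.
Check via Clairaut: cos φ_max = |cos φ₁| · sin C = cos(6.2°)·sin(135.8°) ≈ 0.694, again giving ≈ 46.1°.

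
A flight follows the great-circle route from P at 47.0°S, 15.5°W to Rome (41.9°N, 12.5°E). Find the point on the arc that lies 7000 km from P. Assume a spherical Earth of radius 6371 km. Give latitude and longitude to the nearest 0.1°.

Convert each endpoint to a unit vector on the sphere (x = cos φ cos λ, y = cos φ sin λ, z = sin φ).
The central angle between the endpoints is δ = arccos(p₁·p₂) ≈ 1.611 rad (92.3°). The total great-circle distance is δ·R ≈ 1.611 × 6371 ≈ 10264 km, so the target fraction is f = 7000/10264 ≈ 0.682.
Interpolate at f ≈ 0.682 with slerp weights a = sin((1−f)δ)/sin δ ≈ 0.491, b = sin(fδ)/sin δ ≈ 0.891.
p = a·p₁ + b·p₂ ≈ (0.970, 0.054, 0.236); φ = arcsin(p_z) ≈ 13.68°, λ = atan2(p_y, p_x) ≈ 3.20°.

≈ 13.7°N, 3.2°E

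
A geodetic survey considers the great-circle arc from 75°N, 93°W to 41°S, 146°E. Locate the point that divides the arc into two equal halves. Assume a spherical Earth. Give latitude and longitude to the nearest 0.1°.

Write both endpoints as unit vectors p₁, p₂ with components (cos φ cos λ, cos φ sin λ, sin φ).
The central angle between the endpoints is δ = arccos(p₁·p₂) ≈ 2.395 rad (137.2°).
Interpolate at f = 1/2 with slerp weights a = sin((1−f)δ)/sin δ ≈ 1.372, b = sin(fδ)/sin δ ≈ 1.372.
p = a·p₁ + b·p₂ ≈ (-0.877, 0.224, 0.425); φ = arcsin(p_z) ≈ 25.16°, λ = atan2(p_y, p_x) ≈ 165.65°.

≈ 25.2°N, 165.6°E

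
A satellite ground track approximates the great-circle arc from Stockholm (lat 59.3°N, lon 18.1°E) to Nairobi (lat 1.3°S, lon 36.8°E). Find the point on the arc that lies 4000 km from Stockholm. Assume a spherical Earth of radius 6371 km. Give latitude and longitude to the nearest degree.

Convert each endpoint to a unit vector on the sphere (x = cos φ cos λ, y = cos φ sin λ, z = sin φ).
The central angle between the endpoints is δ = arccos(p₁·p₂) ≈ 1.088 rad (62.4°). The total great-circle distance is δ·R ≈ 1.088 × 6371 ≈ 6934 km, so the target fraction is f = 4000/6934 ≈ 0.577.
Interpolate at f ≈ 0.577 with slerp weights a = sin((1−f)δ)/sin δ ≈ 0.502, b = sin(fδ)/sin δ ≈ 0.663.
p = a·p₁ + b·p₂ ≈ (0.774, 0.477, 0.416); φ = arcsin(p_z) ≈ 24.60°, λ = atan2(p_y, p_x) ≈ 31.62°.

≈ lat 25°N, lon 32°E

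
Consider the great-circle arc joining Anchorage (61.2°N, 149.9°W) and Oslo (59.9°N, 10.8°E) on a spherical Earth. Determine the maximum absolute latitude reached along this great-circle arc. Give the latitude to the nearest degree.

≈ 85°N

The great circle lies in the plane with unit normal n̂ = (p₁ × p₂)/|p₁ × p₂|.
Here n̂_z ≈ +0.094; the vertex latitude is φ_max = arccos|n̂_z| ≈ 84.6°.
Check via Clairaut: cos φ_max = |cos φ₁| · sin C = cos(61.2°)·sin(11.3°) ≈ 0.094, again giving ≈ 84.6°.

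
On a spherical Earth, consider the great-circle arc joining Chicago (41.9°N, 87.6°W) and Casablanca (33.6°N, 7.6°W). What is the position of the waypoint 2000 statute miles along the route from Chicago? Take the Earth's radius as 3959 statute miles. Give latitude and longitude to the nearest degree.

Write both endpoints as unit vectors p₁, p₂ with components (cos φ cos λ, cos φ sin λ, sin φ).
The central angle between the endpoints is δ = arccos(p₁·p₂) ≈ 1.073 rad (61.5°). The total great-circle distance is δ·R ≈ 1.073 × 3959 ≈ 4249 mi, so the target fraction is f = 2000/4249 ≈ 0.471.
Interpolate at f ≈ 0.471 with slerp weights a = sin((1−f)δ)/sin δ ≈ 0.612, b = sin(fδ)/sin δ ≈ 0.551.
p = a·p₁ + b·p₂ ≈ (0.474, -0.516, 0.714); φ = arcsin(p_z) ≈ 45.53°, λ = atan2(p_y, p_x) ≈ -47.44°.

≈ 46°N, 47°W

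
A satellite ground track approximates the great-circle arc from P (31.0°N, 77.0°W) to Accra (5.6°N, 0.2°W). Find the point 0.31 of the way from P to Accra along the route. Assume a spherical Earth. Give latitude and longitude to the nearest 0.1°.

From cos δ = sin φ₁ sin φ₂ + cos φ₁ cos φ₂ cos Δλ, the central angle is δ ≈ 1.323 rad (75.8°).
Interpolate at f = 0.31 with slerp weights a = sin((1−f)δ)/sin δ ≈ 0.816, b = sin(fδ)/sin δ ≈ 0.411.
p = a·p₁ + b·p₂ ≈ (0.567, -0.683, 0.461); φ = arcsin(p_z) ≈ 27.42°, λ = atan2(p_y, p_x) ≈ -50.32°.

≈ (27.4°N, 50.3°W)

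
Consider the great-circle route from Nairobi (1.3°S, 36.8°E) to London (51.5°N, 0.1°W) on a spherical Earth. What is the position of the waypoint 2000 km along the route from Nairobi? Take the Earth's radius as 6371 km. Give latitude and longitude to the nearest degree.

From cos δ = sin φ₁ sin φ₂ + cos φ₁ cos φ₂ cos Δλ, the central angle is δ ≈ 1.070 rad (61.3°). The total great-circle distance is δ·R ≈ 1.070 × 6371 ≈ 6818 km, so the target fraction is f = 2000/6818 ≈ 0.293.
Interpolate at f ≈ 0.293 with slerp weights a = sin((1−f)δ)/sin δ ≈ 0.782, b = sin(fδ)/sin δ ≈ 0.352.
p = a·p₁ + b·p₂ ≈ (0.845, 0.468, 0.258); φ = arcsin(p_z) ≈ 14.93°, λ = atan2(p_y, p_x) ≈ 28.97°.

≈ 15°N, 29°E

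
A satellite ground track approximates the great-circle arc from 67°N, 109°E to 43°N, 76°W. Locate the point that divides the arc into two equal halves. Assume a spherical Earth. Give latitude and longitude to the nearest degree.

≈ 78°N, 82°W

The haversine formula gives a central angle δ ≈ 1.221 rad (69.9°) between the endpoints.
Interpolate at f = 1/2 with slerp weights a = sin((1−f)δ)/sin δ ≈ 0.610, b = sin(fδ)/sin δ ≈ 0.610.
p = a·p₁ + b·p₂ ≈ (0.030, -0.208, 0.978); φ = arcsin(p_z) ≈ 77.89°, λ = atan2(p_y, p_x) ≈ -81.68°.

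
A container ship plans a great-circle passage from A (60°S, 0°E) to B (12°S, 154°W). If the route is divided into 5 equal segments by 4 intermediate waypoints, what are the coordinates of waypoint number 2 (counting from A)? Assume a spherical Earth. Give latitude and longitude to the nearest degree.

≈ (71°S, 116°W)

From cos δ = sin φ₁ sin φ₂ + cos φ₁ cos φ₂ cos Δλ, the central angle is δ ≈ 1.833 rad (105.0°).
Interpolate at f = 2/5 with slerp weights a = sin((1−f)δ)/sin δ ≈ 0.923, b = sin(fδ)/sin δ ≈ 0.693.
p = a·p₁ + b·p₂ ≈ (-0.148, -0.297, -0.943); φ = arcsin(p_z) ≈ -70.61°, λ = atan2(p_y, p_x) ≈ -116.46°.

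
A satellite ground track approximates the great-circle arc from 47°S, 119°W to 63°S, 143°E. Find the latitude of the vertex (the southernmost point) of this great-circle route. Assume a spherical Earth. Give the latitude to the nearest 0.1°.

≈ 67.3°S

The great circle lies in the plane with unit normal n̂ = (p₁ × p₂)/|p₁ × p₂|.
Here n̂_z ≈ -0.386; the vertex latitude is φ_max = arccos|n̂_z| ≈ 67.3°.
Check via Clairaut: cos φ_max = |cos φ₁| · sin C = cos(47.0°)·sin(145.5°) ≈ 0.386, again giving ≈ 67.3°.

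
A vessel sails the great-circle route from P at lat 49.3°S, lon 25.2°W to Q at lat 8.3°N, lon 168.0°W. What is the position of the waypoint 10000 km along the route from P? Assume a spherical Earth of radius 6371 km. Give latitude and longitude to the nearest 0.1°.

Convert each endpoint to a unit vector on the sphere (x = cos φ cos λ, y = cos φ sin λ, z = sin φ).
The central angle between the endpoints is δ = arccos(p₁·p₂) ≈ 2.244 rad (128.6°). The total great-circle distance is δ·R ≈ 2.244 × 6371 ≈ 14296 km, so the target fraction is f = 10000/14296 ≈ 0.700.
Interpolate at f ≈ 0.700 with slerp weights a = sin((1−f)δ)/sin δ ≈ 0.799, b = sin(fδ)/sin δ ≈ 1.279.
p = a·p₁ + b·p₂ ≈ (-0.767, -0.485, -0.421); φ = arcsin(p_z) ≈ -24.88°, λ = atan2(p_y, p_x) ≈ -147.69°.

≈ lat 24.9°S, lon 147.7°W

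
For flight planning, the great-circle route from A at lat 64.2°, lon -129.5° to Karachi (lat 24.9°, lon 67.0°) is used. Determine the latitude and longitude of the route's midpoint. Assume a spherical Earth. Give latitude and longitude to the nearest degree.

≈ lat 69°, lon 81°

Convert each endpoint to a unit vector on the sphere (x = cos φ cos λ, y = cos φ sin λ, z = sin φ).
The central angle between the endpoints is δ = arccos(p₁·p₂) ≈ 1.570 rad (90.0°).
Interpolate at f = 1/2 with slerp weights a = sin((1−f)δ)/sin δ ≈ 0.707, b = sin(fδ)/sin δ ≈ 0.707.
p = a·p₁ + b·p₂ ≈ (0.055, 0.353, 0.934); φ = arcsin(p_z) ≈ 69.08°, λ = atan2(p_y, p_x) ≈ 81.17°.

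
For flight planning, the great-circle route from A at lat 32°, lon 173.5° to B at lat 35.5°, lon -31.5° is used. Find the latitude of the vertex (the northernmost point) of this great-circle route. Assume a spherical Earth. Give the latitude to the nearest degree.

≈ 72°

The great circle lies in the plane with unit normal n̂ = (p₁ × p₂)/|p₁ × p₂|.
Here n̂_z ≈ +0.308; the vertex latitude is φ_max = arccos|n̂_z| ≈ 72.1°.
Check via Clairaut: cos φ_max = |cos φ₁| · sin C = cos(32.0°)·sin(21.3°) ≈ 0.308, again giving ≈ 72.1°.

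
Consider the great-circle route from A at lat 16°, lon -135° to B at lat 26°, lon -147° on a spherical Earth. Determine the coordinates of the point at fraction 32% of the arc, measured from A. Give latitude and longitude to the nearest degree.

≈ lat 19°, lon -139°

From cos δ = sin φ₁ sin φ₂ + cos φ₁ cos φ₂ cos Δλ, the central angle is δ ≈ 0.262 rad (15.0°).
Interpolate at f = 0.32 with slerp weights a = sin((1−f)δ)/sin δ ≈ 0.684, b = sin(fδ)/sin δ ≈ 0.323.
p = a·p₁ + b·p₂ ≈ (-0.709, -0.623, 0.330); φ = arcsin(p_z) ≈ 19.29°, λ = atan2(p_y, p_x) ≈ -138.67°.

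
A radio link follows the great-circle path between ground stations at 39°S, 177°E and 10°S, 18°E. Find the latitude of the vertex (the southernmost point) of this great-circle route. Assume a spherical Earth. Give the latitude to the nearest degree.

≈ 70°S

The great circle lies in the plane with unit normal n̂ = (p₁ × p₂)/|p₁ × p₂|.
Here n̂_z ≈ -0.345; the vertex latitude is φ_max = arccos|n̂_z| ≈ 69.8°.
Check via Clairaut: cos φ_max = |cos φ₁| · sin C = cos(39.0°)·sin(153.7°) ≈ 0.345, again giving ≈ 69.8°.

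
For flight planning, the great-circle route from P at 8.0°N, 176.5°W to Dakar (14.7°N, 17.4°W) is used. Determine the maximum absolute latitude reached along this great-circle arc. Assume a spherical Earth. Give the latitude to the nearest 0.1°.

The great circle lies in the plane with unit normal n̂ = (p₁ × p₂)/|p₁ × p₂|.
Here n̂_z ≈ +0.669; the vertex latitude is φ_max = arccos|n̂_z| ≈ 48.0°.
Check via Clairaut: cos φ_max = |cos φ₁| · sin C = cos(8.0°)·sin(42.5°) ≈ 0.669, again giving ≈ 48.0°.

≈ 48.0°N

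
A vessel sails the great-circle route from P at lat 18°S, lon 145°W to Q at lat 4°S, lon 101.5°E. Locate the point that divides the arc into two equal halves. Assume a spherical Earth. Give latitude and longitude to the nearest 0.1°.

≈ lat 19.5°S, lon 156.2°E

Convert each endpoint to a unit vector on the sphere (x = cos φ cos λ, y = cos φ sin λ, z = sin φ).
The central angle between the endpoints is δ = arccos(p₁·p₂) ≈ 1.936 rad (110.9°).
Interpolate at f = 1/2 with slerp weights a = sin((1−f)δ)/sin δ ≈ 0.882, b = sin(fδ)/sin δ ≈ 0.882.
p = a·p₁ + b·p₂ ≈ (-0.862, 0.381, -0.334); φ = arcsin(p_z) ≈ -19.51°, λ = atan2(p_y, p_x) ≈ 156.17°.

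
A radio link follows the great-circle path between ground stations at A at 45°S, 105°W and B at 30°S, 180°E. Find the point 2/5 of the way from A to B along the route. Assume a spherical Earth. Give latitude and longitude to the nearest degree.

≈ 45°S, 139°W

The haversine formula gives a central angle δ ≈ 1.033 rad (59.2°) between the endpoints.
Interpolate at f = 2/5 with slerp weights a = sin((1−f)δ)/sin δ ≈ 0.676, b = sin(fδ)/sin δ ≈ 0.468.
p = a·p₁ + b·p₂ ≈ (-0.529, -0.462, -0.712); φ = arcsin(p_z) ≈ -45.40°, λ = atan2(p_y, p_x) ≈ -138.85°.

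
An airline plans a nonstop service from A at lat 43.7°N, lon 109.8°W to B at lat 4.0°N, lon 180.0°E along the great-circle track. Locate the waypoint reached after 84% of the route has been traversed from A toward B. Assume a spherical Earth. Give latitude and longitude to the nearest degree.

≈ lat 12°N, lon 172°W

Convert each endpoint to a unit vector on the sphere (x = cos φ cos λ, y = cos φ sin λ, z = sin φ).
The central angle between the endpoints is δ = arccos(p₁·p₂) ≈ 1.274 rad (73.0°).
Interpolate at f = 0.84 with slerp weights a = sin((1−f)δ)/sin δ ≈ 0.212, b = sin(fδ)/sin δ ≈ 0.917.
p = a·p₁ + b·p₂ ≈ (-0.967, -0.144, 0.210); φ = arcsin(p_z) ≈ 12.14°, λ = atan2(p_y, p_x) ≈ -171.53°.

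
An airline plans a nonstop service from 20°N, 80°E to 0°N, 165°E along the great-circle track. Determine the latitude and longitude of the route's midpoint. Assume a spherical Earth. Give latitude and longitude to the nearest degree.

Convert each endpoint to a unit vector on the sphere (x = cos φ cos λ, y = cos φ sin λ, z = sin φ).
The central angle between the endpoints is δ = arccos(p₁·p₂) ≈ 1.489 rad (85.3°).
Interpolate at f = 1/2 with slerp weights a = sin((1−f)δ)/sin δ ≈ 0.680, b = sin(fδ)/sin δ ≈ 0.680.
p = a·p₁ + b·p₂ ≈ (-0.546, 0.805, 0.233); φ = arcsin(p_z) ≈ 13.44°, λ = atan2(p_y, p_x) ≈ 124.13°.

≈ 13°N, 124°E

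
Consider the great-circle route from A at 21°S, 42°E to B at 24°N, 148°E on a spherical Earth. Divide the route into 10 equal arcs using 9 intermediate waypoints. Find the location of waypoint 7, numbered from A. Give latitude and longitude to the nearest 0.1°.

Write both endpoints as unit vectors p₁, p₂ with components (cos φ cos λ, cos φ sin λ, sin φ).
The central angle between the endpoints is δ = arccos(p₁·p₂) ≈ 1.962 rad (112.4°).
Interpolate at f = 7/10 with slerp weights a = sin((1−f)δ)/sin δ ≈ 0.600, b = sin(fδ)/sin δ ≈ 1.060.
p = a·p₁ + b·p₂ ≈ (-0.405, 0.888, 0.216); φ = arcsin(p_z) ≈ 12.48°, λ = atan2(p_y, p_x) ≈ 114.51°.

≈ 12.5°N, 114.5°E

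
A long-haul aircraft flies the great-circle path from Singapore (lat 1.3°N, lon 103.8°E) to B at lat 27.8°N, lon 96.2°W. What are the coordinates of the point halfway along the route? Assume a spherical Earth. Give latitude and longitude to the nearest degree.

Write both endpoints as unit vectors p₁, p₂ with components (cos φ cos λ, cos φ sin λ, sin φ).
The central angle between the endpoints is δ = arccos(p₁·p₂) ≈ 2.533 rad (145.1°).
Interpolate at f = 1/2 with slerp weights a = sin((1−f)δ)/sin δ ≈ 1.669, b = sin(fδ)/sin δ ≈ 1.669.
p = a·p₁ + b·p₂ ≈ (-0.557, 0.153, 0.816); φ = arcsin(p_z) ≈ 54.70°, λ = atan2(p_y, p_x) ≈ 164.68°.

≈ lat 55°N, lon 165°E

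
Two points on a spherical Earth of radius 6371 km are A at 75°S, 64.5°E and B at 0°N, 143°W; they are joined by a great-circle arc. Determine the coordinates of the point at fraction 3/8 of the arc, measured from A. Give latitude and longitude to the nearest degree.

Write both endpoints as unit vectors p₁, p₂ with components (cos φ cos λ, cos φ sin λ, sin φ).
The central angle between the endpoints is δ = arccos(p₁·p₂) ≈ 1.802 rad (103.3°).
Interpolate at f = 3/8 with slerp weights a = sin((1−f)δ)/sin δ ≈ 0.928, b = sin(fδ)/sin δ ≈ 0.643.
p = a·p₁ + b·p₂ ≈ (-0.410, -0.170, -0.896); φ = arcsin(p_z) ≈ -63.65°, λ = atan2(p_y, p_x) ≈ -157.46°.

≈ 64°S, 157°W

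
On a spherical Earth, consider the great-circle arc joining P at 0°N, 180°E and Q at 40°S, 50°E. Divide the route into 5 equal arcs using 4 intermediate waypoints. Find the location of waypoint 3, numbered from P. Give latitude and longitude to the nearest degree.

Write both endpoints as unit vectors p₁, p₂ with components (cos φ cos λ, cos φ sin λ, sin φ).
The central angle between the endpoints is δ = arccos(p₁·p₂) ≈ 2.086 rad (119.5°).
Interpolate at f = 3/5 with slerp weights a = sin((1−f)δ)/sin δ ≈ 0.851, b = sin(fδ)/sin δ ≈ 1.091.
p = a·p₁ + b·p₂ ≈ (-0.314, 0.640, -0.701); φ = arcsin(p_z) ≈ -44.52°, λ = atan2(p_y, p_x) ≈ 116.13°.

≈ 45°S, 116°E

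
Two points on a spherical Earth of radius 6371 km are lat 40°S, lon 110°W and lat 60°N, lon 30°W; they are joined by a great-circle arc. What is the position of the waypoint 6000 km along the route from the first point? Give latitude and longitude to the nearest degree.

≈ lat 8°N, lon 83°W

Write both endpoints as unit vectors p₁, p₂ with components (cos φ cos λ, cos φ sin λ, sin φ).
The central angle between the endpoints is δ = arccos(p₁·p₂) ≈ 2.083 rad (119.4°). The total great-circle distance is δ·R ≈ 2.083 × 6371 ≈ 13271 km, so the target fraction is f = 6000/13271 ≈ 0.452.
Interpolate at f ≈ 0.452 with slerp weights a = sin((1−f)δ)/sin δ ≈ 1.043, b = sin(fδ)/sin δ ≈ 0.928.
p = a·p₁ + b·p₂ ≈ (0.128, -0.983, 0.133); φ = arcsin(p_z) ≈ 7.64°, λ = atan2(p_y, p_x) ≈ -82.56°.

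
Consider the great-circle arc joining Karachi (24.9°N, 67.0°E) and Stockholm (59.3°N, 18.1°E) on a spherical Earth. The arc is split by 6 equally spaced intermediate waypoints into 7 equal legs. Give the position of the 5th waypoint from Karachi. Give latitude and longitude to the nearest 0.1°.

≈ 51.9°N, 38.8°E

Convert each endpoint to a unit vector on the sphere (x = cos φ cos λ, y = cos φ sin λ, z = sin φ).
The central angle between the endpoints is δ = arccos(p₁·p₂) ≈ 0.841 rad (48.2°).
Interpolate at f = 5/7 with slerp weights a = sin((1−f)δ)/sin δ ≈ 0.319, b = sin(fδ)/sin δ ≈ 0.758.
p = a·p₁ + b·p₂ ≈ (0.481, 0.387, 0.787); φ = arcsin(p_z) ≈ 51.87°, λ = atan2(p_y, p_x) ≈ 38.80°.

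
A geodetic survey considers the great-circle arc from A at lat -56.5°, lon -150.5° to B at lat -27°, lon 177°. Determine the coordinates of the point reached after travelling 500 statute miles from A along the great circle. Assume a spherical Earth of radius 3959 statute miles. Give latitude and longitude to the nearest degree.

The haversine formula gives a central angle δ ≈ 0.655 rad (37.5°) between the endpoints. The total great-circle distance is δ·R ≈ 0.655 × 3959 ≈ 2591 mi, so the target fraction is f = 500/2591 ≈ 0.193.
Interpolate at f ≈ 0.193 with slerp weights a = sin((1−f)δ)/sin δ ≈ 0.828, b = sin(fδ)/sin δ ≈ 0.207.
p = a·p₁ + b·p₂ ≈ (-0.582, -0.215, -0.784); φ = arcsin(p_z) ≈ -51.66°, λ = atan2(p_y, p_x) ≈ -159.69°.

≈ lat -52°, lon -160°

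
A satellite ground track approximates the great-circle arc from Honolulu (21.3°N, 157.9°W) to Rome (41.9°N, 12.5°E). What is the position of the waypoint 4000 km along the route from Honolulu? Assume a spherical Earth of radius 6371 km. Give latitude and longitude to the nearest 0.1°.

Convert each endpoint to a unit vector on the sphere (x = cos φ cos λ, y = cos φ sin λ, z = sin φ).
The central angle between the endpoints is δ = arccos(p₁·p₂) ≈ 2.028 rad (116.2°). The total great-circle distance is δ·R ≈ 2.028 × 6371 ≈ 12918 km, so the target fraction is f = 4000/12918 ≈ 0.310.
Interpolate at f ≈ 0.310 with slerp weights a = sin((1−f)δ)/sin δ ≈ 1.098, b = sin(fδ)/sin δ ≈ 0.655.
p = a·p₁ + b·p₂ ≈ (-0.472, -0.279, 0.836); φ = arcsin(p_z) ≈ 56.72°, λ = atan2(p_y, p_x) ≈ -149.39°.

≈ (56.7°N, 149.4°W)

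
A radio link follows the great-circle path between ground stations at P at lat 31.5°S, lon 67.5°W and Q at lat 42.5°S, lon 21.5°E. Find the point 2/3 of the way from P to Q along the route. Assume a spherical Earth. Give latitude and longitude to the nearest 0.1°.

Convert each endpoint to a unit vector on the sphere (x = cos φ cos λ, y = cos φ sin λ, z = sin φ).
The central angle between the endpoints is δ = arccos(p₁·p₂) ≈ 1.198 rad (68.7°).
Interpolate at f = 2/3 with slerp weights a = sin((1−f)δ)/sin δ ≈ 0.418, b = sin(fδ)/sin δ ≈ 0.769.
p = a·p₁ + b·p₂ ≈ (0.664, -0.121, -0.738); φ = arcsin(p_z) ≈ -47.55°, λ = atan2(p_y, p_x) ≈ -10.33°.

≈ lat 47.6°S, lon 10.3°W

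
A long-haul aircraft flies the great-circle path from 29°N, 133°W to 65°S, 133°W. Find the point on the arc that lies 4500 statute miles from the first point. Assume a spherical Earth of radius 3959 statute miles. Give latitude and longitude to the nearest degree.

≈ 36°S, 133°W

The haversine formula gives a central angle δ ≈ 1.641 rad (94.0°) between the endpoints. The total great-circle distance is δ·R ≈ 1.641 × 3959 ≈ 6495 mi, so the target fraction is f = 4500/6495 ≈ 0.693.
Interpolate at f ≈ 0.693 with slerp weights a = sin((1−f)δ)/sin δ ≈ 0.484, b = sin(fδ)/sin δ ≈ 0.909.
p = a·p₁ + b·p₂ ≈ (-0.551, -0.591, -0.590); φ = arcsin(p_z) ≈ -36.13°, λ = atan2(p_y, p_x) ≈ -133.00°.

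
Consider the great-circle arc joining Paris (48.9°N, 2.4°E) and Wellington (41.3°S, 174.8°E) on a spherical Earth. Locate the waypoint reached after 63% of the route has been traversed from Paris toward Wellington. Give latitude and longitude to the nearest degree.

Write both endpoints as unit vectors p₁, p₂ with components (cos φ cos λ, cos φ sin λ, sin φ).
The central angle between the endpoints is δ = arccos(p₁·p₂) ≈ 2.979 rad (170.7°).
Interpolate at f = 0.63 with slerp weights a = sin((1−f)δ)/sin δ ≈ 5.526, b = sin(fδ)/sin δ ≈ 5.905.
p = a·p₁ + b·p₂ ≈ (-0.788, 0.554, 0.267); φ = arcsin(p_z) ≈ 15.48°, λ = atan2(p_y, p_x) ≈ 144.90°.

≈ 15°N, 145°E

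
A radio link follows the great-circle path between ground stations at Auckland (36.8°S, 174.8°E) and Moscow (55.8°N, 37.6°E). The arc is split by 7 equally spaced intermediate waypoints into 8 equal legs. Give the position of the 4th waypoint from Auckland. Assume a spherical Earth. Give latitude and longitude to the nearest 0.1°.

From cos δ = sin φ₁ sin φ₂ + cos φ₁ cos φ₂ cos Δλ, the central angle is δ ≈ 2.542 rad (145.7°).
Interpolate at f = 4/8 with slerp weights a = sin((1−f)δ)/sin δ ≈ 1.694, b = sin(fδ)/sin δ ≈ 1.694.
p = a·p₁ + b·p₂ ≈ (-0.596, 0.704, 0.386); φ = arcsin(p_z) ≈ 22.72°, λ = atan2(p_y, p_x) ≈ 130.28°.

≈ 22.7°N, 130.3°E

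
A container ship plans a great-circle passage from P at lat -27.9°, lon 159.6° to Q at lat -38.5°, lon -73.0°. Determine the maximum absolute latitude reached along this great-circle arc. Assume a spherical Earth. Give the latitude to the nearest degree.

The great circle lies in the plane with unit normal n̂ = (p₁ × p₂)/|p₁ × p₂|.
Here n̂_z ≈ +0.554; the vertex latitude is φ_max = arccos|n̂_z| ≈ 56.4°.
Check via Clairaut: cos φ_max = |cos φ₁| · sin C = cos(27.9°)·sin(141.2°) ≈ 0.554, again giving ≈ 56.4°.

≈ -56°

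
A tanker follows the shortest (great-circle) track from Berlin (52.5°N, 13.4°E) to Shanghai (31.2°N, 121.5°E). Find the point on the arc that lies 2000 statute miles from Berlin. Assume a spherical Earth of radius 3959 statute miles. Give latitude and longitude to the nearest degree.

Write both endpoints as unit vectors p₁, p₂ with components (cos φ cos λ, cos φ sin λ, sin φ).
The central angle between the endpoints is δ = arccos(p₁·p₂) ≈ 1.319 rad (75.6°). The total great-circle distance is δ·R ≈ 1.319 × 3959 ≈ 5222 mi, so the target fraction is f = 2000/5222 ≈ 0.383.
Interpolate at f ≈ 0.383 with slerp weights a = sin((1−f)δ)/sin δ ≈ 0.751, b = sin(fδ)/sin δ ≈ 0.500.
p = a·p₁ + b·p₂ ≈ (0.221, 0.470, 0.854); φ = arcsin(p_z) ≈ 58.69°, λ = atan2(p_y, p_x) ≈ 64.82°.

≈ 59°N, 65°E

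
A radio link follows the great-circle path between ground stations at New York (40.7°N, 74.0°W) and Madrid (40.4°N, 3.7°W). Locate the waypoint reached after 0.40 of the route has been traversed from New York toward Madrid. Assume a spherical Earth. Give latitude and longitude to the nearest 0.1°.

≈ 46.1°N, 46.3°W

Write both endpoints as unit vectors p₁, p₂ with components (cos φ cos λ, cos φ sin λ, sin φ).
The central angle between the endpoints is δ = arccos(p₁·p₂) ≈ 0.906 rad (51.9°).
Interpolate at f = 0.40 with slerp weights a = sin((1−f)δ)/sin δ ≈ 0.657, b = sin(fδ)/sin δ ≈ 0.450.
p = a·p₁ + b·p₂ ≈ (0.480, -0.501, 0.720); φ = arcsin(p_z) ≈ 46.09°, λ = atan2(p_y, p_x) ≈ -46.25°.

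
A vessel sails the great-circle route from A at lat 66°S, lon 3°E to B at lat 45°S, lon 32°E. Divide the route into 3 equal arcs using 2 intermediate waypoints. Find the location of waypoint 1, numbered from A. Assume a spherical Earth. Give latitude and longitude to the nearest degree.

≈ lat 60°S, lon 17°E

The haversine formula gives a central angle δ ≈ 0.457 rad (26.2°) between the endpoints.
Interpolate at f = 1/3 with slerp weights a = sin((1−f)δ)/sin δ ≈ 0.680, b = sin(fδ)/sin δ ≈ 0.344.
p = a·p₁ + b·p₂ ≈ (0.482, 0.143, -0.864); φ = arcsin(p_z) ≈ -59.79°, λ = atan2(p_y, p_x) ≈ 16.55°.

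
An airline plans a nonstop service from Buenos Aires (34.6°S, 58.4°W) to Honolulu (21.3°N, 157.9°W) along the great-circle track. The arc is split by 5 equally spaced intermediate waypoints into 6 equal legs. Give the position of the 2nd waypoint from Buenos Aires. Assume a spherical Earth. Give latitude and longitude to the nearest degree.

≈ 20°S, 97°W

Convert each endpoint to a unit vector on the sphere (x = cos φ cos λ, y = cos φ sin λ, z = sin φ).
The central angle between the endpoints is δ = arccos(p₁·p₂) ≈ 1.910 rad (109.4°).
Interpolate at f = 2/6 with slerp weights a = sin((1−f)δ)/sin δ ≈ 1.014, b = sin(fδ)/sin δ ≈ 0.631.
p = a·p₁ + b·p₂ ≈ (-0.107, -0.932, -0.347); φ = arcsin(p_z) ≈ -20.29°, λ = atan2(p_y, p_x) ≈ -96.55°.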